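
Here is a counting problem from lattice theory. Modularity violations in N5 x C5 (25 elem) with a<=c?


Modular law: if a <= c then a v (b ^ c) = (a v b) ^ c.
Check all triples (a,b,c) with a <= c among 25 elements.
  e.g. a=(a,0), b=(c,0), c=(b,0): lhs=(a,0) != rhs=(b,0)
  e.g. a=(a,0), b=(c,1), c=(b,0): lhs=(a,0) != rhs=(b,0)
Total violating triples: 75


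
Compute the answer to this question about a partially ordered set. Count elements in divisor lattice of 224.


Divisors of 224: [1, 2, 4, 7, 8, 14, 16, 28, 32, 56, 112, 224]
Count: 12


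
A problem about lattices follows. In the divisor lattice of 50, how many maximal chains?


A maximal chain goes from the minimum element to a maximal element via cover relations.
Counting all min-to-max paths in the cover graph.
Total maximal chains: 3


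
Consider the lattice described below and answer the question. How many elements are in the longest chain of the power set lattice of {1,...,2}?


A chain is a totally ordered subset; we count the number of elements in a maximum chain.
Compute, for each element x, the size of the longest chain ending at x:
  {}: 1
  {1}: 2
  {2}: 2
  {1,2}: 3
A maximum chain: {} < {1} < {1,2}
Number of elements in the longest chain: 3


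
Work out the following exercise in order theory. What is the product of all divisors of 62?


Divisors of 62: [1, 2, 31, 62]
Product = n^(d(n)/2) = 62^(4/2)
Product = 3844


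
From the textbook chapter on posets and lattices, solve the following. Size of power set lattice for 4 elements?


Power set = 2^n.
2^4 = 16


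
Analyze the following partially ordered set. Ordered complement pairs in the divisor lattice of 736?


Complement pair (a,b): a meet b = bottom, a join b = top.
Here: gcd(a,b)=1 and lcm(a,b)=736, i.e. a*b=736 with a,b coprime.
Pairs found: (1,736), (23,32), (32,23), (736,1)
Total ordered pairs: 4


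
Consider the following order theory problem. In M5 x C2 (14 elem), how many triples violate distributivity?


Distributive law: a ^ (b v c) = (a ^ b) v (a ^ c).
Check all 14^3 = 2744 ordered triples (a,b,c).
  e.g. a=(a1,0), b=(a2,0), c=(a3,0): lhs=(a1,0) != rhs=(0,0)
  e.g. a=(a1,0), b=(a2,0), c=(a3,1): lhs=(a1,0) != rhs=(0,0)
Total violating triples: 480


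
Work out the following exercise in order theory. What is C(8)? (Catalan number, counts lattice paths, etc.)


C(n) = C(2n, n) / (n+1).
C(16, 8) = 12870
C(8) = 12870 / 9 = 1430


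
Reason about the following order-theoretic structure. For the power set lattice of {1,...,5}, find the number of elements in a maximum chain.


A chain is a totally ordered subset; we count the number of elements in a maximum chain.
Compute, for each element x, the size of the longest chain ending at x:
  {}: 1
  {1}: 2
  {2}: 2
  {3}: 2
  {4}: 2
  {5}: 2
  ...
A maximum chain: {} < {1} < {1,2} < {1,2,3} < {1,2,3,4} < {1,2,3,4,5}
Number of elements in the longest chain: 6


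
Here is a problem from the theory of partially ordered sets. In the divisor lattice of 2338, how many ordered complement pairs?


Complement pair (a,b): a meet b = bottom, a join b = top.
Here: gcd(a,b)=1 and lcm(a,b)=2338, i.e. a*b=2338 with a,b coprime.
Pairs found: (1,2338), (2,1169), (7,334), (14,167), ... (4 more)
Total ordered pairs: 8


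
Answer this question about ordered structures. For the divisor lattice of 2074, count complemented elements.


An element a is complemented if some b has a meet b = bottom, a join b = top.
a is complemented iff gcd(a, n/a)=1, i.e. a is a unitary divisor of 2074.
Complemented elements: 1, 2, 17, 34, 61, 122, ... (2 more)
Count: 8


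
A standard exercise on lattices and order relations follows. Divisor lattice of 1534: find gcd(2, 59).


In a divisor lattice, meet = gcd (greatest common divisor).
By Euclidean algorithm or factoring: gcd(2,59) = 1


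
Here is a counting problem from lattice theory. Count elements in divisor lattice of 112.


Divisors of 112: [1, 2, 4, 7, 8, 14, 16, 28, 56, 112]
Count: 10


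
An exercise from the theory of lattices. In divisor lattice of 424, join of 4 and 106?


In a divisor lattice, join = lcm (least common multiple).
gcd(4,106) = 2
lcm(4,106) = 4*106/gcd = 424/2 = 212


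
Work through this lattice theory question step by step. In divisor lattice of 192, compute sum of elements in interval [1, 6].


Interval [1,6] in divisors of 192: [1, 2, 3, 6]
Sum = 12


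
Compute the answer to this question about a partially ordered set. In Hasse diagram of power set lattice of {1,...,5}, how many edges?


A cover relation a -< b holds when a < b with no c strictly between.
Cover relations:
  {} -< {1}
  {} -< {2}
  {} -< {3}
  {} -< {4}
  {} -< {5}
  {1} -< {1,2}
  {1} -< {1,3}
  {1} -< {1,4}
  ...72 more
Total: 80


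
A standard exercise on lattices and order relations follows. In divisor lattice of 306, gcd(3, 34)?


Meet=gcd.
gcd(3,34)=1


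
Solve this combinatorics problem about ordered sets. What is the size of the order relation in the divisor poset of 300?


The order relation is {(a,b) : a <= b}, reflexive so it includes (a,a).
Examples: (1,1), (1,10), (1,100), (1,12), (1,15), ...
Total ordered pairs: 108


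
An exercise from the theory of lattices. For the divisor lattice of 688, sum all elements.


sigma(n) = sum of divisors.
Divisors of 688: [1, 2, 4, 8, 16, 43, 86, 172, 344, 688]
Sum = 1364


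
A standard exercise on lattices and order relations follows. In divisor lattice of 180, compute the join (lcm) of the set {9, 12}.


In a divisor lattice, join = lcm (least common multiple).
Compute lcm iteratively: start with first element, then lcm(current, next).
Elements: [9, 12]
lcm(9,12) = 36
Final lcm = 36


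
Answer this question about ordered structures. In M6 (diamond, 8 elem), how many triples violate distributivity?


Distributive law: a ^ (b v c) = (a ^ b) v (a ^ c).
Check all 8^3 = 512 ordered triples (a,b,c).
  e.g. a=a1, b=a2, c=a3: lhs=a1 != rhs=0
  e.g. a=a1, b=a2, c=a4: lhs=a1 != rhs=0
Total violating triples: 120


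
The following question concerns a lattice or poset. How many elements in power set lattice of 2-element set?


Power set = 2^n.
2^2 = 4


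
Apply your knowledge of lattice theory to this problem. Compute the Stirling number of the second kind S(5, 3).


S(n,k) = k*S(n-1,k) + S(n-1,k-1).
S(4,3) = 6, S(4,2) = 7
S(5,3) = 3*6 + 7 = 18 + 7
S(5,3) = 25


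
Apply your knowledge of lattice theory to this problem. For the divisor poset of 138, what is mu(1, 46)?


In a divisor lattice, mu(a,b) = mu(b/a) where mu is the classical Mobius function.
b/a = 46/1 = 46
Prime factorization of 46: primes [2, 23]
46 is squarefree with 2 prime factor(s), so mu(46) = (-1)^2 = 1


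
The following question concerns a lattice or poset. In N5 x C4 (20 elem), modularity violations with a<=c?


Modular law: if a <= c then a v (b ^ c) = (a v b) ^ c.
Check all triples (a,b,c) with a <= c among 20 elements.
  e.g. a=(a,0), b=(c,0), c=(b,0): lhs=(a,0) != rhs=(b,0)
  e.g. a=(a,0), b=(c,1), c=(b,0): lhs=(a,0) != rhs=(b,0)
Total violating triples: 40


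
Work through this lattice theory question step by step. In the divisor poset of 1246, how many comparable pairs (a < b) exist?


A comparable pair {a,b} has a < b or b < a in the order.
Count unordered pairs where one element is strictly below the other.
Examples: {1,2}, {1,7}, {1,14}, {1,89}, ...
Total comparable pairs: 19


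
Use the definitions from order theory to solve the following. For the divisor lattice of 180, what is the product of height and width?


Height = length of longest chain minus 1; width = size of largest antichain.
A maximum chain: 1 | 5 | 15 | 45 | 90 | 180  (height 5).
A maximum antichain: {4, 6, 9, 10, 15}  (width 5).
Product = 5 * 5 = 25


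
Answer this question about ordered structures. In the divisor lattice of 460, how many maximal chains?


A maximal chain goes from the minimum element to a maximal element via cover relations.
Counting all min-to-max paths in the cover graph.
Total maximal chains: 12


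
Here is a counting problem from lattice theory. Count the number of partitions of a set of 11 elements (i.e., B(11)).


B(n) = number of set partitions of an n-element set.
B(n) satisfies the recurrence: B(n+1) = sum_k C(n,k)*B(k).
B(11) = 678570


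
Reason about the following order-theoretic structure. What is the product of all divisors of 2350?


Divisors of 2350: [1, 2, 5, 10, 25, 47, 50, 94, 235, 470, 1175, 2350]
Product = n^(d(n)/2) = 2350^(12/2)
Product = 168425239515625000000


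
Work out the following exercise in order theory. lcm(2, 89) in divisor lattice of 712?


Join=lcm.
gcd(2,89)=1
lcm=178


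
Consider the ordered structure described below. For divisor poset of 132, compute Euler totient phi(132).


phi(n) = n * prod_{p|n} (1 - 1/p).
Prime divisors of 132: [2, 3, 11]
phi(132) = 132 * (1 - 1/2) * (1 - 1/3) * (1 - 1/11)
phi(132) = 40


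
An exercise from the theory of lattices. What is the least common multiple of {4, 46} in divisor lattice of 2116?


In a divisor lattice, join = lcm (least common multiple).
Compute lcm iteratively: start with first element, then lcm(current, next).
Elements: [4, 46]
lcm(4,46) = 92
Final lcm = 92


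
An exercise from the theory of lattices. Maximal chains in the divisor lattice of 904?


A maximal chain goes from the minimum element to a maximal element via cover relations.
Counting all min-to-max paths in the cover graph.
Total maximal chains: 4


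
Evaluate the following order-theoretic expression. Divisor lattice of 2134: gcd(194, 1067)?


Meet=gcd.
gcd(194,1067)=97


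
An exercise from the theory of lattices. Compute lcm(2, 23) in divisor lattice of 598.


In a divisor lattice, join = lcm (least common multiple).
gcd(2,23) = 1
lcm(2,23) = 2*23/gcd = 46/1 = 46


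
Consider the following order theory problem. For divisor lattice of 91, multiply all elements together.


Divisors of 91: [1, 7, 13, 91]
Product = n^(d(n)/2) = 91^(4/2)
Product = 8281


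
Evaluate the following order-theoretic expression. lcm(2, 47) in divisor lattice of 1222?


Join=lcm.
gcd(2,47)=1
lcm=94


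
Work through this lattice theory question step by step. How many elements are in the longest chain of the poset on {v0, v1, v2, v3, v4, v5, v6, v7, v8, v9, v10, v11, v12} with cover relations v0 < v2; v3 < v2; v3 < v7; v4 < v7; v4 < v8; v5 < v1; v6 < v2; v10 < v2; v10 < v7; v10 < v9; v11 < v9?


A chain is a totally ordered subset; we count the number of elements in a maximum chain.
Compute, for each element x, the size of the longest chain ending at x:
  v0: 1
  v3: 1
  v4: 1
  v5: 1
  v6: 1
  v10: 1
  ...
A maximum chain: v5 < v1
Number of elements in the longest chain: 2


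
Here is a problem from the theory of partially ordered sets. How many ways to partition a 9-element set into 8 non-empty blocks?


S(n,k) = k*S(n-1,k) + S(n-1,k-1).
S(8,8) = 1, S(8,7) = 28
S(9,8) = 8*1 + 28 = 8 + 28
S(9,8) = 36


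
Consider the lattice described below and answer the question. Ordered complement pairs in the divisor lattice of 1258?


Complement pair (a,b): a meet b = bottom, a join b = top.
Here: gcd(a,b)=1 and lcm(a,b)=1258, i.e. a*b=1258 with a,b coprime.
Pairs found: (1,1258), (2,629), (17,74), (34,37), ... (4 more)
Total ordered pairs: 8


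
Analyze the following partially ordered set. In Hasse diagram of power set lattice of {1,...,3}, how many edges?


A cover relation a -< b holds when a < b with no c strictly between.
Cover relations:
  {} -< {1}
  {} -< {2}
  {} -< {3}
  {1} -< {1,2}
  {1} -< {1,3}
  {2} -< {1,2}
  {2} -< {2,3}
  {3} -< {1,3}
  ...4 more
Total: 12


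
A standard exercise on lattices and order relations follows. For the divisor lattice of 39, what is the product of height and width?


Height = length of longest chain minus 1; width = size of largest antichain.
A maximum chain: 1 | 13 | 39  (height 2).
A maximum antichain: {3, 13}  (width 2).
Product = 2 * 2 = 4


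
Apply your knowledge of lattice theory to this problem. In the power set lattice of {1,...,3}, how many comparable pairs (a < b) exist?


A comparable pair {a,b} has a < b or b < a in the order.
Count unordered pairs where one element is strictly below the other.
Examples: {{},{1}}, {{},{2}}, {{},{3}}, {{},{1,2}}, ...
Total comparable pairs: 19


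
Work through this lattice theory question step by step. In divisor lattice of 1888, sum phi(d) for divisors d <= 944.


Divisors of 1888 up to 944: [1, 2, 4, 8, 16, 32, 59, 118, 236, 472, 944]
phi values: [1, 1, 2, 4, 8, 16, 58, 58, 116, 232, 464]
Sum = 960


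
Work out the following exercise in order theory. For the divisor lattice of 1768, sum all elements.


sigma(n) = sum of divisors.
Divisors of 1768: [1, 2, 4, 8, 13, 17, 26, 34, 52, 68, 104, 136, 221, 442, 884, 1768]
Sum = 3780


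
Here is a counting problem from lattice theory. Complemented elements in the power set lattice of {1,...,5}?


An element a is complemented if some b has a meet b = bottom, a join b = top.
every subset A has complement S\A, so all elements are complemented.
Complemented elements: {}, {1}, {2}, {3}, {4}, {5}, ... (26 more)
Count: 32


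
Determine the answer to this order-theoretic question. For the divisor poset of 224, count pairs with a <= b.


The order relation is {(a,b) : a <= b}, reflexive so it includes (a,a).
Examples: (1,1), (1,112), (1,14), (1,16), (1,2), ...
Total ordered pairs: 63


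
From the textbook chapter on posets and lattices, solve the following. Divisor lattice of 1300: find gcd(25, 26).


In a divisor lattice, meet = gcd (greatest common divisor).
By Euclidean algorithm or factoring: gcd(25,26) = 1


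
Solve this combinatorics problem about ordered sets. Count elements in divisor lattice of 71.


Divisors of 71: [1, 71]
Count: 2


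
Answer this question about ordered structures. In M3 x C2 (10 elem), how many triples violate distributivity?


Distributive law: a ^ (b v c) = (a ^ b) v (a ^ c).
Check all 10^3 = 1000 ordered triples (a,b,c).
  e.g. a=(a1,0), b=(a2,0), c=(a3,0): lhs=(a1,0) != rhs=(0,0)
  e.g. a=(a1,0), b=(a2,0), c=(a3,1): lhs=(a1,0) != rhs=(0,0)
Total violating triples: 48


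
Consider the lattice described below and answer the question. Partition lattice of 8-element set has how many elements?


B(n) = number of set partitions of an n-element set.
B(n) satisfies the recurrence: B(n+1) = sum_k C(n,k)*B(k).
B(8) = 4140


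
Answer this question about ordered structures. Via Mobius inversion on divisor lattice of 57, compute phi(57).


phi(n) = n * prod_{p|n} (1 - 1/p).
Prime divisors of 57: [3, 19]
phi(57) = 57 * (1 - 1/3) * (1 - 1/19)
phi(57) = 36


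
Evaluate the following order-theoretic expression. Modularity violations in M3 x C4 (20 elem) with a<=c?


Modular law: if a <= c then a v (b ^ c) = (a v b) ^ c.
Check all triples (a,b,c) with a <= c among 20 elements.
This lattice is modular (diamonds M_m and their chain-products are modular).
Total violating triples: 0


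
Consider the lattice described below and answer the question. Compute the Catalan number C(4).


C(n) = C(2n, n) / (n+1).
C(8, 4) = 70
C(4) = 70 / 5 = 14


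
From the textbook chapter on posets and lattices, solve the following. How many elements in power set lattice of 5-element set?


Power set = 2^n.
2^5 = 32


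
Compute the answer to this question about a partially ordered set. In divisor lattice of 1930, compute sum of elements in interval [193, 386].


Interval [193,386] in divisors of 1930: [193, 386]
Sum = 579


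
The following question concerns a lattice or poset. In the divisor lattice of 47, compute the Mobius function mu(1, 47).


In a divisor lattice, mu(a,b) = mu(b/a) where mu is the classical Mobius function.
b/a = 47/1 = 47
Prime factorization of 47: primes [47]
47 is squarefree with 1 prime factor(s), so mu(47) = (-1)^1 = -1


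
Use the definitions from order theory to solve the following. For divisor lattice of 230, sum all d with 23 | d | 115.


Interval [23,115] in divisors of 230: [23, 115]
Sum = 138


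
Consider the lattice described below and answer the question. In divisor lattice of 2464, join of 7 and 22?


In a divisor lattice, join = lcm (least common multiple).
gcd(7,22) = 1
lcm(7,22) = 7*22/gcd = 154/1 = 154


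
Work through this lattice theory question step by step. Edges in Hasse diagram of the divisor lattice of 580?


A cover relation a -< b holds when a < b with no c strictly between.
Cover relations:
  1 -< 2
  1 -< 5
  1 -< 29
  2 -< 4
  2 -< 10
  2 -< 58
  4 -< 20
  4 -< 116
  ...12 more
Total: 20


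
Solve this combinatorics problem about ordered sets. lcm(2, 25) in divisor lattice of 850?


Join=lcm.
gcd(2,25)=1
lcm=50


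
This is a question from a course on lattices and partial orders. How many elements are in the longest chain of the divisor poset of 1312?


A chain is a totally ordered subset; we count the number of elements in a maximum chain.
Compute, for each element x, the size of the longest chain ending at x:
  1: 1
  2: 2
  41: 2
  4: 3
  8: 4
  82: 3
  ...
A maximum chain: 1 < 2 < 4 < 8 < 16 < 32 < 1312
Number of elements in the longest chain: 7


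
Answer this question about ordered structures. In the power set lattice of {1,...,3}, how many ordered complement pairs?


Complement pair (a,b): a meet b = bottom, a join b = top.
Here: A intersect B = {} and A union B = {1,...,3}.
Pairs found: ({},{1,2,3}), ({1},{2,3}), ({2},{1,3}), ({3},{1,2}), ... (4 more)
Total ordered pairs: 8


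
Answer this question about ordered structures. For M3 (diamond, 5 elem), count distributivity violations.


Distributive law: a ^ (b v c) = (a ^ b) v (a ^ c).
Check all 5^3 = 125 ordered triples (a,b,c).
  e.g. a=a1, b=a2, c=a3: lhs=a1 != rhs=0
  e.g. a=a1, b=a3, c=a2: lhs=a1 != rhs=0
Total violating triples: 6


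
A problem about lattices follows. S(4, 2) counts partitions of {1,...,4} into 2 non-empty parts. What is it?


S(n,k) = k*S(n-1,k) + S(n-1,k-1).
S(3,2) = 3, S(3,1) = 1
S(4,2) = 2*3 + 1 = 6 + 1
S(4,2) = 7


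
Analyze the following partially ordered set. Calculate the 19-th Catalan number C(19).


C(n) = C(2n, n) / (n+1).
C(38, 19) = 35345263800
C(19) = 35345263800 / 20 = 1767263190


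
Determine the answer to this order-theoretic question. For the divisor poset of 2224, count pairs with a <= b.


The order relation is {(a,b) : a <= b}, reflexive so it includes (a,a).
Examples: (1,1), (1,1112), (1,139), (1,16), (1,2), ...
Total ordered pairs: 45


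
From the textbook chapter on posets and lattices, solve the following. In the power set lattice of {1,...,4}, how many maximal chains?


A maximal chain goes from the minimum element to a maximal element via cover relations.
Counting all min-to-max paths in the cover graph.
Total maximal chains: 24


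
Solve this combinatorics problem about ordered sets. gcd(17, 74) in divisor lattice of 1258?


Meet=gcd.
gcd(17,74)=1


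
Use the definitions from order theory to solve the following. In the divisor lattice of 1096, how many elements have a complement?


An element a is complemented if some b has a meet b = bottom, a join b = top.
a is complemented iff gcd(a, n/a)=1, i.e. a is a unitary divisor of 1096.
Complemented elements: 1, 8, 137, 1096
Count: 4


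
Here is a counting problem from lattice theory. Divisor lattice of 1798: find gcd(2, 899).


In a divisor lattice, meet = gcd (greatest common divisor).
By Euclidean algorithm or factoring: gcd(2,899) = 1


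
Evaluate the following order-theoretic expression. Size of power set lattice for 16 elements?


Power set = 2^n.
2^16 = 65536


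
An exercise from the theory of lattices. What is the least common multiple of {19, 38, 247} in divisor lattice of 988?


In a divisor lattice, join = lcm (least common multiple).
Compute lcm iteratively: start with first element, then lcm(current, next).
Elements: [19, 38, 247]
lcm(19,38) = 38
lcm(38,247) = 494
Final lcm = 494


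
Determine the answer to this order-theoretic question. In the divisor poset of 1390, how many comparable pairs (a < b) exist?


A comparable pair {a,b} has a < b or b < a in the order.
Count unordered pairs where one element is strictly below the other.
Examples: {1,2}, {1,5}, {1,10}, {1,139}, ...
Total comparable pairs: 19


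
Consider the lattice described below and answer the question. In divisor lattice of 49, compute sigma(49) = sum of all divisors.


sigma(n) = sum of divisors.
Divisors of 49: [1, 7, 49]
Sum = 57


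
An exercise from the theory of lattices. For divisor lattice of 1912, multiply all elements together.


Divisors of 1912: [1, 2, 4, 8, 239, 478, 956, 1912]
Product = n^(d(n)/2) = 1912^(8/2)
Product = 13364464193536


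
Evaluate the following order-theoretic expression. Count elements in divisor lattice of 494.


Divisors of 494: [1, 2, 13, 19, 26, 38, 247, 494]
Count: 8


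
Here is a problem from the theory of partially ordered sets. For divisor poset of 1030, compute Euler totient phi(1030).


phi(n) = n * prod_{p|n} (1 - 1/p).
Prime divisors of 1030: [2, 5, 103]
phi(1030) = 1030 * (1 - 1/2) * (1 - 1/5) * (1 - 1/103)
phi(1030) = 408


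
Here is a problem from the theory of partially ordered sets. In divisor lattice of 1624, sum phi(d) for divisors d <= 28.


Divisors of 1624 up to 28: [1, 2, 4, 7, 8, 14, 28]
phi values: [1, 1, 2, 6, 4, 6, 12]
Sum = 32


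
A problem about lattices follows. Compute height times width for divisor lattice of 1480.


Height = length of longest chain minus 1; width = size of largest antichain.
A maximum chain: 1 | 37 | 185 | 370 | 740 | 1480  (height 5).
A maximum antichain: {4, 10, 74, 185}  (width 4).
Product = 5 * 4 = 20


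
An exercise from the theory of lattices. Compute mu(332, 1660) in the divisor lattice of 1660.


In a divisor lattice, mu(a,b) = mu(b/a) where mu is the classical Mobius function.
b/a = 1660/332 = 5
Prime factorization of 5: primes [5]
5 is squarefree with 1 prime factor(s), so mu(5) = (-1)^1 = -1


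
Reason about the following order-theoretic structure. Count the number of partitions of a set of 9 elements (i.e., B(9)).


B(n) = number of set partitions of an n-element set.
B(n) satisfies the recurrence: B(n+1) = sum_k C(n,k)*B(k).
B(9) = 21147


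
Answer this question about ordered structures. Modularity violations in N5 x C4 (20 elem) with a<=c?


Modular law: if a <= c then a v (b ^ c) = (a v b) ^ c.
Check all triples (a,b,c) with a <= c among 20 elements.
  e.g. a=(a,0), b=(c,0), c=(b,0): lhs=(a,0) != rhs=(b,0)
  e.g. a=(a,0), b=(c,1), c=(b,0): lhs=(a,0) != rhs=(b,0)
Total violating triples: 40


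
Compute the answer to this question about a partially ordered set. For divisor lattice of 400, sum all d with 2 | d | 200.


Interval [2,200] in divisors of 400: [2, 4, 8, 10, 20, 40, 50, 100, 200]
Sum = 434


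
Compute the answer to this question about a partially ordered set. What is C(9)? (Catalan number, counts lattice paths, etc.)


C(n) = C(2n, n) / (n+1).
C(18, 9) = 48620
C(9) = 48620 / 10 = 4862


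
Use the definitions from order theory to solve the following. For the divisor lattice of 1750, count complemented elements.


An element a is complemented if some b has a meet b = bottom, a join b = top.
a is complemented iff gcd(a, n/a)=1, i.e. a is a unitary divisor of 1750.
Complemented elements: 1, 2, 7, 14, 125, 250, ... (2 more)
Count: 8


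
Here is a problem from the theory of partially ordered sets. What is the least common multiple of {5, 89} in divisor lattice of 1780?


In a divisor lattice, join = lcm (least common multiple).
Compute lcm iteratively: start with first element, then lcm(current, next).
Elements: [5, 89]
lcm(5,89) = 445
Final lcm = 445


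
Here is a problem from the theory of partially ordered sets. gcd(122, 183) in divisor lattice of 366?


Meet=gcd.
gcd(122,183)=61


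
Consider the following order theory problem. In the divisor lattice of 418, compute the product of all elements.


Divisors of 418: [1, 2, 11, 19, 22, 38, 209, 418]
Product = n^(d(n)/2) = 418^(8/2)
Product = 30528476176


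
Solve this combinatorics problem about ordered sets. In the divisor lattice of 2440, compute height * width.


Height = length of longest chain minus 1; width = size of largest antichain.
A maximum chain: 1 | 61 | 305 | 610 | 1220 | 2440  (height 5).
A maximum antichain: {4, 10, 122, 305}  (width 4).
Product = 5 * 4 = 20


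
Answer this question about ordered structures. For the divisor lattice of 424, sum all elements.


sigma(n) = sum of divisors.
Divisors of 424: [1, 2, 4, 8, 53, 106, 212, 424]
Sum = 810


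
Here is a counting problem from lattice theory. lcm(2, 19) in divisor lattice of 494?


Join=lcm.
gcd(2,19)=1
lcm=38


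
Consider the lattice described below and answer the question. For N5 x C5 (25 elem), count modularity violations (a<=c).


Modular law: if a <= c then a v (b ^ c) = (a v b) ^ c.
Check all triples (a,b,c) with a <= c among 25 elements.
  e.g. a=(a,0), b=(c,0), c=(b,0): lhs=(a,0) != rhs=(b,0)
  e.g. a=(a,0), b=(c,1), c=(b,0): lhs=(a,0) != rhs=(b,0)
Total violating triples: 75


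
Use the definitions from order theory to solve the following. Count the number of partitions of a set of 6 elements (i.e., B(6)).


B(n) = number of set partitions of an n-element set.
B(n) satisfies the recurrence: B(n+1) = sum_k C(n,k)*B(k).
B(6) = 203


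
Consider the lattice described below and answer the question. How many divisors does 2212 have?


Divisors of 2212: [1, 2, 4, 7, 14, 28, 79, 158, 316, 553, 1106, 2212]
Count: 12


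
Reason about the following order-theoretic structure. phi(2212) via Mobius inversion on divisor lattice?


phi(n) = n * prod_{p|n} (1 - 1/p).
Prime divisors of 2212: [2, 7, 79]
phi(2212) = 2212 * (1 - 1/2) * (1 - 1/7) * (1 - 1/79)
phi(2212) = 936


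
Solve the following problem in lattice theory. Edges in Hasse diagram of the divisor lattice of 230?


A cover relation a -< b holds when a < b with no c strictly between.
Cover relations:
  1 -< 2
  1 -< 5
  1 -< 23
  2 -< 10
  2 -< 46
  5 -< 10
  5 -< 115
  10 -< 230
  ...4 more
Total: 12


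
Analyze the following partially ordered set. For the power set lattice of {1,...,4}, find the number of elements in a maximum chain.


A chain is a totally ordered subset; we count the number of elements in a maximum chain.
Compute, for each element x, the size of the longest chain ending at x:
  {}: 1
  {1}: 2
  {2}: 2
  {3}: 2
  {4}: 2
  {1,2}: 3
  ...
A maximum chain: {} < {1} < {1,2} < {1,2,3} < {1,2,3,4}
Number of elements in the longest chain: 5


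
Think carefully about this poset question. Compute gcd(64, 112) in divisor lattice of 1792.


In a divisor lattice, meet = gcd (greatest common divisor).
By Euclidean algorithm or factoring: gcd(64,112) = 16


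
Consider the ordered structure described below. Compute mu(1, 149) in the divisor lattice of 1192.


In a divisor lattice, mu(a,b) = mu(b/a) where mu is the classical Mobius function.
b/a = 149/1 = 149
Prime factorization of 149: primes [149]
149 is squarefree with 1 prime factor(s), so mu(149) = (-1)^1 = -1


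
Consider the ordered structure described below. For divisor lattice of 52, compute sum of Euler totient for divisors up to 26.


Divisors of 52 up to 26: [1, 2, 4, 13, 26]
phi values: [1, 1, 2, 12, 12]
Sum = 28


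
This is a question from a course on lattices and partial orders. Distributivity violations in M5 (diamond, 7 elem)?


Distributive law: a ^ (b v c) = (a ^ b) v (a ^ c).
Check all 7^3 = 343 ordered triples (a,b,c).
  e.g. a=a1, b=a2, c=a3: lhs=a1 != rhs=0
  e.g. a=a1, b=a2, c=a4: lhs=a1 != rhs=0
Total violating triples: 60


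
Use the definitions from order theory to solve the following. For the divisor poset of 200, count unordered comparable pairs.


A comparable pair {a,b} has a < b or b < a in the order.
Count unordered pairs where one element is strictly below the other.
Examples: {1,2}, {1,4}, {1,5}, {1,8}, ...
Total comparable pairs: 48


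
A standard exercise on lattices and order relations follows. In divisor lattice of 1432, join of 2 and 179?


In a divisor lattice, join = lcm (least common multiple).
gcd(2,179) = 1
lcm(2,179) = 2*179/gcd = 358/1 = 358


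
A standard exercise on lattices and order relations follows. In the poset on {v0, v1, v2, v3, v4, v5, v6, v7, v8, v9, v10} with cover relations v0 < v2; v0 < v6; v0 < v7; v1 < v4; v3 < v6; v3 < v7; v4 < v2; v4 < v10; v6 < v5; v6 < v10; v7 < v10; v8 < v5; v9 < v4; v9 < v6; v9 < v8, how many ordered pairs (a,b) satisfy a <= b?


The order relation is {(a,b) : a <= b}, reflexive so it includes (a,a).
Examples: (v0,v0), (v0,v10), (v0,v2), (v0,v5), (v0,v6), ...
Total ordered pairs: 35


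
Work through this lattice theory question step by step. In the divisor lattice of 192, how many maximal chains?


A maximal chain goes from the minimum element to a maximal element via cover relations.
Counting all min-to-max paths in the cover graph.
Total maximal chains: 7


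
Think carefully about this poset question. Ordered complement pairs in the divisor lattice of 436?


Complement pair (a,b): a meet b = bottom, a join b = top.
Here: gcd(a,b)=1 and lcm(a,b)=436, i.e. a*b=436 with a,b coprime.
Pairs found: (1,436), (4,109), (109,4), (436,1)
Total ordered pairs: 4


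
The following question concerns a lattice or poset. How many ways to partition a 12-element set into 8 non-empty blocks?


S(n,k) = k*S(n-1,k) + S(n-1,k-1).
S(11,8) = 11880, S(11,7) = 63987
S(12,8) = 8*11880 + 63987 = 95040 + 63987
S(12,8) = 159027


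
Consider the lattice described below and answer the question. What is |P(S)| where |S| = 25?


Power set = 2^n.
2^25 = 33554432


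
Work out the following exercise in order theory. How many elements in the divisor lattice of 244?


Divisors of 244: [1, 2, 4, 61, 122, 244]
Count: 6


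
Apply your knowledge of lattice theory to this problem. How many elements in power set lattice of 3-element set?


Power set = 2^n.
2^3 = 8


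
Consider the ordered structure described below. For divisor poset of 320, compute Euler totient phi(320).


phi(n) = n * prod_{p|n} (1 - 1/p).
Prime divisors of 320: [2, 5]
phi(320) = 320 * (1 - 1/2) * (1 - 1/5)
phi(320) = 128


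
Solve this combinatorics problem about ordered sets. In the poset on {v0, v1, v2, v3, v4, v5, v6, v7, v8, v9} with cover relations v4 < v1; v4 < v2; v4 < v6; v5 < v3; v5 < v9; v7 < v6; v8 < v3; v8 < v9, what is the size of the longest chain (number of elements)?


A chain is a totally ordered subset; we count the number of elements in a maximum chain.
Compute, for each element x, the size of the longest chain ending at x:
  v0: 1
  v4: 1
  v5: 1
  v7: 1
  v8: 1
  v1: 2
  ...
A maximum chain: v4 < v1
Number of elements in the longest chain: 2


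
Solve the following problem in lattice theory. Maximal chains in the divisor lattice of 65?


A maximal chain goes from the minimum element to a maximal element via cover relations.
Counting all min-to-max paths in the cover graph.
Total maximal chains: 2


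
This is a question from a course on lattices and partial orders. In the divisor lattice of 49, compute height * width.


Height = length of longest chain minus 1; width = size of largest antichain.
A maximum chain: 1 | 7 | 49  (height 2).
A maximum antichain: {1}  (width 1).
Product = 2 * 1 = 2


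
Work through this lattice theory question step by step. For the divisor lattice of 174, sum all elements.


sigma(n) = sum of divisors.
Divisors of 174: [1, 2, 3, 6, 29, 58, 87, 174]
Sum = 360


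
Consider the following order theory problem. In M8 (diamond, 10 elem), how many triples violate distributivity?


Distributive law: a ^ (b v c) = (a ^ b) v (a ^ c).
Check all 10^3 = 1000 ordered triples (a,b,c).
  e.g. a=a1, b=a2, c=a3: lhs=a1 != rhs=0
  e.g. a=a1, b=a2, c=a4: lhs=a1 != rhs=0
Total violating triples: 336


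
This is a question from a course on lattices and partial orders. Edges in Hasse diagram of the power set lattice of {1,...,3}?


A cover relation a -< b holds when a < b with no c strictly between.
Cover relations:
  {} -< {1}
  {} -< {2}
  {} -< {3}
  {1} -< {1,2}
  {1} -< {1,3}
  {2} -< {1,2}
  {2} -< {2,3}
  {3} -< {1,3}
  ...4 more
Total: 12


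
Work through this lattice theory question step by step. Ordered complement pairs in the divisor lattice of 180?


Complement pair (a,b): a meet b = bottom, a join b = top.
Here: gcd(a,b)=1 and lcm(a,b)=180, i.e. a*b=180 with a,b coprime.
Pairs found: (1,180), (4,45), (5,36), (9,20), ... (4 more)
Total ordered pairs: 8


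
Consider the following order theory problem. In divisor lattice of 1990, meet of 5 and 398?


In a divisor lattice, meet = gcd (greatest common divisor).
By Euclidean algorithm or factoring: gcd(5,398) = 1


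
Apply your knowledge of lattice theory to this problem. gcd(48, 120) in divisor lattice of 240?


Meet=gcd.
gcd(48,120)=24


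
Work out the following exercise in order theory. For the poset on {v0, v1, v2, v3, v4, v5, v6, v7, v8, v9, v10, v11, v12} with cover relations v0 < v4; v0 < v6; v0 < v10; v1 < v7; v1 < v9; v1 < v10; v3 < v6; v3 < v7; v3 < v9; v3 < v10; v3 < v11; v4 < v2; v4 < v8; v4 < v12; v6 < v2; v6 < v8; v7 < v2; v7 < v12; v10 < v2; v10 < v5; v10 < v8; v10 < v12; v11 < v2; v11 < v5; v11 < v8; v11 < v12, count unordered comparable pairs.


A comparable pair {a,b} has a < b or b < a in the order.
Count unordered pairs where one element is strictly below the other.
Examples: {v0,v2}, {v0,v4}, {v0,v5}, {v0,v6}, ...
Total comparable pairs: 38


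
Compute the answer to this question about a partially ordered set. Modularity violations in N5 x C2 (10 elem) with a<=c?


Modular law: if a <= c then a v (b ^ c) = (a v b) ^ c.
Check all triples (a,b,c) with a <= c among 10 elements.
  e.g. a=(a,0), b=(c,0), c=(b,0): lhs=(a,0) != rhs=(b,0)
  e.g. a=(a,0), b=(c,1), c=(b,0): lhs=(a,0) != rhs=(b,0)
Total violating triples: 6


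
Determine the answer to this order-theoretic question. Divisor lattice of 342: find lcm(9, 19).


In a divisor lattice, join = lcm (least common multiple).
gcd(9,19) = 1
lcm(9,19) = 9*19/gcd = 171/1 = 171


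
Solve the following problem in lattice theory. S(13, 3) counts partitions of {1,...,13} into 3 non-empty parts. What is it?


S(n,k) = k*S(n-1,k) + S(n-1,k-1).
S(12,3) = 86526, S(12,2) = 2047
S(13,3) = 3*86526 + 2047 = 259578 + 2047
S(13,3) = 261625


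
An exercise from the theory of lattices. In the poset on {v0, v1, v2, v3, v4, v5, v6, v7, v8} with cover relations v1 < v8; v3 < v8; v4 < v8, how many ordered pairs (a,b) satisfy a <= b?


The order relation is {(a,b) : a <= b}, reflexive so it includes (a,a).
Examples: (v0,v0), (v1,v1), (v1,v8), (v2,v2), (v3,v3), ...
Total ordered pairs: 12


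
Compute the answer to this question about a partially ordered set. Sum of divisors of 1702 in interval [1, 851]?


Interval [1,851] in divisors of 1702: [1, 23, 37, 851]
Sum = 912


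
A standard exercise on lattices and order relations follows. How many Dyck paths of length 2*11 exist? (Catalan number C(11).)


C(n) = C(2n, n) / (n+1).
C(22, 11) = 705432
C(11) = 705432 / 12 = 58786


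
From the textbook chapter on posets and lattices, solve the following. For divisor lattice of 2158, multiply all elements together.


Divisors of 2158: [1, 2, 13, 26, 83, 166, 1079, 2158]
Product = n^(d(n)/2) = 2158^(8/2)
Product = 21687313697296


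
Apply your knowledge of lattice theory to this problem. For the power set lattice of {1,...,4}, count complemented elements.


An element a is complemented if some b has a meet b = bottom, a join b = top.
every subset A has complement S\A, so all elements are complemented.
Complemented elements: {}, {1}, {2}, {3}, {4}, {1,2}, ... (10 more)
Count: 16


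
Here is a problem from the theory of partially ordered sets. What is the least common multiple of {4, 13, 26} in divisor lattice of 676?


In a divisor lattice, join = lcm (least common multiple).
Compute lcm iteratively: start with first element, then lcm(current, next).
Elements: [4, 13, 26]
lcm(4,13) = 52
lcm(52,26) = 52
Final lcm = 52


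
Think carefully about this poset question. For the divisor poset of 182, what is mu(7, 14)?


In a divisor lattice, mu(a,b) = mu(b/a) where mu is the classical Mobius function.
b/a = 14/7 = 2
Prime factorization of 2: primes [2]
2 is squarefree with 1 prime factor(s), so mu(2) = (-1)^1 = -1


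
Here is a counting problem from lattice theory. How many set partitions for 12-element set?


B(n) = number of set partitions of an n-element set.
B(n) satisfies the recurrence: B(n+1) = sum_k C(n,k)*B(k).
B(12) = 4213597


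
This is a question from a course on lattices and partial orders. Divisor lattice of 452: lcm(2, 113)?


Join=lcm.
gcd(2,113)=1
lcm=226


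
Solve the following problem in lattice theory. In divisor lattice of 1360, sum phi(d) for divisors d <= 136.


Divisors of 1360 up to 136: [1, 2, 4, 5, 8, 10, 16, 17, 20, 34, 40, 68, 80, 85, 136]
phi values: [1, 1, 2, 4, 4, 4, 8, 16, 8, 16, 16, 32, 32, 64, 64]
Sum = 272


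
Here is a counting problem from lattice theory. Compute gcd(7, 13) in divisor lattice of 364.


In a divisor lattice, meet = gcd (greatest common divisor).
By Euclidean algorithm or factoring: gcd(7,13) = 1


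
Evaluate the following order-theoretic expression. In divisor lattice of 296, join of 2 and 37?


In a divisor lattice, join = lcm (least common multiple).
gcd(2,37) = 1
lcm(2,37) = 2*37/gcd = 74/1 = 74


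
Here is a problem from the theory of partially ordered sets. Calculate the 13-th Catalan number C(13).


C(n) = C(2n, n) / (n+1).
C(26, 13) = 10400600
C(13) = 10400600 / 14 = 742900


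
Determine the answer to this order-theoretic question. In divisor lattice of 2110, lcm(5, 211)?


Join=lcm.
gcd(5,211)=1
lcm=1055


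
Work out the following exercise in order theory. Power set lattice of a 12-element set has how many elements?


Power set = 2^n.
2^12 = 4096


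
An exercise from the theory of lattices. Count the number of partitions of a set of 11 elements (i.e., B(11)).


B(n) = number of set partitions of an n-element set.
B(n) satisfies the recurrence: B(n+1) = sum_k C(n,k)*B(k).
B(11) = 678570


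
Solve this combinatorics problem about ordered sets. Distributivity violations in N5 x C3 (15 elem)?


Distributive law: a ^ (b v c) = (a ^ b) v (a ^ c).
Check all 15^3 = 3375 ordered triples (a,b,c).
  e.g. a=(b,0), b=(a,0), c=(c,0): lhs=(b,0) != rhs=(a,0)
  e.g. a=(b,0), b=(a,0), c=(c,1): lhs=(b,0) != rhs=(a,0)
Total violating triples: 54


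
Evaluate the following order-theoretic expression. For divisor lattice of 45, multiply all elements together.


Divisors of 45: [1, 3, 5, 9, 15, 45]
Product = n^(d(n)/2) = 45^(6/2)
Product = 91125


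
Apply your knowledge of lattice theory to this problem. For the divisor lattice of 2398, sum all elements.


sigma(n) = sum of divisors.
Divisors of 2398: [1, 2, 11, 22, 109, 218, 1199, 2398]
Sum = 3960


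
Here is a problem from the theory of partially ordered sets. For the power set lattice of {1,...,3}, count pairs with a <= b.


The order relation is {(a,b) : a <= b}, reflexive so it includes (a,a).
Examples: ({},{}), ({},{1,2}), ({},{1,2,3}), ({},{1,3}), ({},{1}), ...
Total ordered pairs: 27


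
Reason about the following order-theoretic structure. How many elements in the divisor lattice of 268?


Divisors of 268: [1, 2, 4, 67, 134, 268]
Count: 6


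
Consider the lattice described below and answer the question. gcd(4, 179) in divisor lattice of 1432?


Meet=gcd.
gcd(4,179)=1
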